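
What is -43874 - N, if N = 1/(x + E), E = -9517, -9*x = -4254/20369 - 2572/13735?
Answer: -1051347223565307803/23962876101637 ≈ -43874.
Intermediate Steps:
x = 110817758/2517913935 (x = -(-4254/20369 - 2572/13735)/9 = -⅑*(-110817758/279768215) = 110817758/2517913935 ≈ 0.044012)
N = -2517913935/23962876101637 (N = 1/(110817758/2517913935 - 9517) = 1/(-23962876101637/2517913935) = -2517913935/23962876101637 ≈ -0.00010508)
-43874 - N = -43874 - 1*(-2517913935/23962876101637) = -43874 + 2517913935/23962876101637 = -1051347223565307803/23962876101637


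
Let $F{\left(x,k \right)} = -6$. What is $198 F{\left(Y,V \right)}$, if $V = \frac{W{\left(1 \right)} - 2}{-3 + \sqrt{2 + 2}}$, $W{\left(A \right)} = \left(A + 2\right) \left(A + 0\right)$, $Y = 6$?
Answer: $-1188$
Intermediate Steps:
$W{\left(A \right)} = A \left(2 + A\right)$ ($W{\left(A \right)} = \left(2 + A\right) A = A \left(2 + A\right)$)
$V = -1$ ($V = \frac{1 \left(2 + 1\right) - 2}{-3 + \sqrt{2 + 2}} = \frac{1 \cdot 3 - 2}{-3 + \sqrt{4}} = \frac{3 - 2}{-3 + 2} = 1 \frac{1}{-1} = 1 \left(-1\right) = -1$)
$198 F{\left(Y,V \right)} = 198 \left(-6\right) = -1188$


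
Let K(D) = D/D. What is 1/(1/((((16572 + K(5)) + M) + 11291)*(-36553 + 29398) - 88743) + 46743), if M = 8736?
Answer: 261961743/12244877753048 ≈ 2.1394e-5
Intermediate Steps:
K(D) = 1
1/(1/((((16572 + K(5)) + M) + 11291)*(-36553 + 29398) - 88743) + 46743) = 1/(1/((((16572 + 1) + 8736) + 11291)*(-36553 + 29398) - 88743) + 46743) = 1/(1/(((16573 + 8736) + 11291)*(-7155) - 88743) + 46743) = 1/(1/((25309 + 11291)*(-7155) - 88743) + 46743) = 1/(1/(36600*(-7155) - 88743) + 46743) = 1/(1/(-261873000 - 88743) + 46743) = 1/(1/(-261961743) + 46743) = 1/(-1/261961743 + 46743) = 1/(12244877753048/261961743) = 261961743/12244877753048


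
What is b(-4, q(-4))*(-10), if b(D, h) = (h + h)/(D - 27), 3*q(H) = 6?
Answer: 40/31 ≈ 1.2903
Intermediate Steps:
q(H) = 2 (q(H) = (⅓)*6 = 2)
b(D, h) = 2*h/(-27 + D) (b(D, h) = (2*h)/(-27 + D) = 2*h/(-27 + D))
b(-4, q(-4))*(-10) = (2*2/(-27 - 4))*(-10) = (2*2/(-31))*(-10) = (2*2*(-1/31))*(-10) = -4/31*(-10) = 40/31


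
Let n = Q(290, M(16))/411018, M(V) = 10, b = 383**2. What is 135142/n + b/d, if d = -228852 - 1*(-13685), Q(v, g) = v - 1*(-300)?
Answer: 5975810945342171/63474265 ≈ 9.4145e+7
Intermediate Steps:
b = 146689
Q(v, g) = 300 + v (Q(v, g) = v + 300 = 300 + v)
d = -215167 (d = -228852 + 13685 = -215167)
n = 295/205509 (n = (300 + 290)/411018 = 590*(1/411018) = 295/205509 ≈ 0.0014355)
135142/n + b/d = 135142/(295/205509) + 146689/(-215167) = 135142*(205509/295) + 146689*(-1/215167) = 27772897278/295 - 146689/215167 = 5975810945342171/63474265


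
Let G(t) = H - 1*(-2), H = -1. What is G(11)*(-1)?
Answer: -1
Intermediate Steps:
G(t) = 1 (G(t) = -1 - 1*(-2) = -1 + 2 = 1)
G(11)*(-1) = 1*(-1) = -1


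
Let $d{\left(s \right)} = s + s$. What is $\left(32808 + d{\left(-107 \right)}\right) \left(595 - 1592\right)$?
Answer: $-32496218$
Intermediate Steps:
$d{\left(s \right)} = 2 s$
$\left(32808 + d{\left(-107 \right)}\right) \left(595 - 1592\right) = \left(32808 + 2 \left(-107\right)\right) \left(595 - 1592\right) = \left(32808 - 214\right) \left(-997\right) = 32594 \left(-997\right) = -32496218$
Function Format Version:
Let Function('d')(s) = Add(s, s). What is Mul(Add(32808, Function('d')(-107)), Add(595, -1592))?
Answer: -32496218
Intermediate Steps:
Function('d')(s) = Mul(2, s)
Mul(Add(32808, Function('d')(-107)), Add(595, -1592)) = Mul(Add(32808, Mul(2, -107)), Add(595, -1592)) = Mul(Add(32808, -214), -997) = Mul(32594, -997) = -32496218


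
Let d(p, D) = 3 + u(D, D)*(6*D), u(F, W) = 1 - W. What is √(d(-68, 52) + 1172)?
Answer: I*√14737 ≈ 121.4*I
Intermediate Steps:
d(p, D) = 3 + 6*D*(1 - D) (d(p, D) = 3 + (1 - D)*(6*D) = 3 + 6*D*(1 - D))
√(d(-68, 52) + 1172) = √((3 - 6*52*(-1 + 52)) + 1172) = √((3 - 6*52*51) + 1172) = √((3 - 15912) + 1172) = √(-15909 + 1172) = √(-14737) = I*√14737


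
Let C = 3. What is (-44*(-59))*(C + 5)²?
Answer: 166144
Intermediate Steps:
(-44*(-59))*(C + 5)² = (-44*(-59))*(3 + 5)² = 2596*8² = 2596*64 = 166144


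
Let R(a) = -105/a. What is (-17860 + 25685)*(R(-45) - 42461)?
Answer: -996717200/3 ≈ -3.3224e+8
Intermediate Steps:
(-17860 + 25685)*(R(-45) - 42461) = (-17860 + 25685)*(-105/(-45) - 42461) = 7825*(-105*(-1/45) - 42461) = 7825*(7/3 - 42461) = 7825*(-127376/3) = -996717200/3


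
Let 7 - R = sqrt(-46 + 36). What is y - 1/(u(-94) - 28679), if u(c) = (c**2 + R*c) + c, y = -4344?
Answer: -368581779969/84848477 + 94*I*sqrt(10)/424242385 ≈ -4344.0 + 7.0067e-7*I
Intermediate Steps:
R = 7 - I*sqrt(10) (R = 7 - sqrt(-46 + 36) = 7 - sqrt(-10) = 7 - I*sqrt(10) ≈ 7.0 - 3.1623*I)
u(c) = c + c**2 + c*(7 - I*sqrt(10)) (u(c) = (c**2 + (7 - I*sqrt(10))*c) + c = (c**2 + c*(7 - I*sqrt(10))) + c = c + c**2 + c*(7 - I*sqrt(10)))
y - 1/(u(-94) - 28679) = -4344 - 1/(-94*(8 - 94 - I*sqrt(10)) - 28679) = -4344 - 1/(-94*(-86 - I*sqrt(10)) - 28679) = -4344 - 1/((8084 + 94*I*sqrt(10)) - 28679) = -4344 - 1/(-20595 + 94*I*sqrt(10))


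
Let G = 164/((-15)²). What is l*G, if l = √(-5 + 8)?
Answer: 164*√3/225 ≈ 1.2625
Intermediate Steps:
G = 164/225 ≈ 0.72889
l = √3 ≈ 1.7320
l*G = √3*(164/225) = 164*√3/225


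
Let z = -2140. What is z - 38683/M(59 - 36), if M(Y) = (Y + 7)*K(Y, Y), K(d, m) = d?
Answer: -1515283/690 ≈ -2196.1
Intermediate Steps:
M(Y) = Y*(7 + Y) (M(Y) = (Y + 7)*Y = (7 + Y)*Y = Y*(7 + Y))
z - 38683/M(59 - 36) = -2140 - 38683*1/((7 + (59 - 36))*(59 - 36)) = -2140 - 38683*1/(23*(7 + 23)) = -2140 - 38683/(23*30) = -2140 - 38683/690 = -1515283/690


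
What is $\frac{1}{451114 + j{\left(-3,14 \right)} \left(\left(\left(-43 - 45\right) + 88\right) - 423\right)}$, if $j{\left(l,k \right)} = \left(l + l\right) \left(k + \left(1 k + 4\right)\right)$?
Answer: $\frac{1}{532330} \approx 1.8785 \cdot 10^{-6}$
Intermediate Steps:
$j{\left(l,k \right)} = 2 l \left(4 + 2 k\right)$ ($j{\left(l,k \right)} = 2 l \left(k + \left(k + 4\right)\right) = 2 l \left(k + \left(4 + k\right)\right) = 2 l \left(4 + 2 k\right)$)
$\frac{1}{451114 + j{\left(-3,14 \right)} \left(\left(\left(-43 - 45\right) + 88\right) - 423\right)} = \frac{1}{451114 + 4 \left(-3\right) \left(2 + 14\right) \left(\left(\left(-43 - 45\right) + 88\right) - 423\right)} = \frac{1}{451114 + 4 \left(-3\right) 16 \left(\left(-88 + 88\right) - 423\right)} = \frac{1}{451114 - 192 \left(0 - 423\right)} = \frac{1}{451114 - -81216} = \frac{1}{451114 + 81216} = \frac{1}{532330}$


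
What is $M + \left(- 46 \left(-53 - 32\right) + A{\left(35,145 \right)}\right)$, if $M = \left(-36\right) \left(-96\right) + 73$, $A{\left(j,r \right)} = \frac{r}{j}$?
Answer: $\frac{52102}{7} \approx 7443.1$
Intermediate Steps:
$M = 3529$ ($M = 3456 + 73 = 3529$)
$M + \left(- 46 \left(-53 - 32\right) + A{\left(35,145 \right)}\right) = 3529 - \left(- \frac{29}{7} + 46 \left(-53 - 32\right)\right) = 3529 + \left(\left(-46\right) \left(-85\right) + 145 \cdot \frac{1}{35}\right) = 3529 + \left(3910 + \frac{29}{7}\right) = 3529 + \frac{27399}{7} = \frac{52102}{7}$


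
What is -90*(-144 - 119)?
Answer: 23670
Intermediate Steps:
-90*(-144 - 119) = -90*(-263) = 23670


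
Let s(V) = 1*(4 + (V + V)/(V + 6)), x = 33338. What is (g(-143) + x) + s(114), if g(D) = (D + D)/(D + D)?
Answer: 333449/10 ≈ 33345.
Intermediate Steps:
s(V) = 4 + 2*V/(6 + V) (s(V) = 1*(4 + (2*V)/(6 + V)) = 1*(4 + 2*V/(6 + V)) = 4 + 2*V/(6 + V))
g(D) = 1 (g(D) = (2*D)/((2*D)) = (2*D)*(1/(2*D)) = 1)
(g(-143) + x) + s(114) = (1 + 33338) + 6*(4 + 114)/(6 + 114) = 33339 + 6*118/120 = 33339 + 6*(1/120)*118 = 33339 + 59/10 = 333449/10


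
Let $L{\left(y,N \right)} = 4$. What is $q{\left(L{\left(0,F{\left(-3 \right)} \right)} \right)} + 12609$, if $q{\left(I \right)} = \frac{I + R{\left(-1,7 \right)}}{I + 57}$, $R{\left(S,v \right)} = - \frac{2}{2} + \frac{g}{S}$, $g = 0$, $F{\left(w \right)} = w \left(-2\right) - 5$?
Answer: $\frac{769152}{61} \approx 12609.0$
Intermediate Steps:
$F{\left(w \right)} = -5 - 2 w$ ($F{\left(w \right)} = - 2 w - 5 = -5 - 2 w$)
$R{\left(S,v \right)} = -1$ ($R{\left(S,v \right)} = - \frac{2}{2} + \frac{0}{S} = \left(-2\right) \frac{1}{2} + 0 = -1 + 0 = -1$)
$q{\left(I \right)} = \frac{-1 + I}{57 + I}$ ($q{\left(I \right)} = \frac{I - 1}{I + 57} = \frac{-1 + I}{57 + I}$)
$q{\left(L{\left(0,F{\left(-3 \right)} \right)} \right)} + 12609 = \frac{-1 + 4}{57 + 4} + 12609 = \frac{1}{61} \cdot 3 + 12609 = \frac{3}{61} + 12609 = \frac{769152}{61}$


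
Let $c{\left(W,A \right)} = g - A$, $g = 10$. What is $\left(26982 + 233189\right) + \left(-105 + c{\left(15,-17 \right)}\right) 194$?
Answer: $245039$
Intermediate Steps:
$c{\left(W,A \right)} = 10 - A$
$\left(26982 + 233189\right) + \left(-105 + c{\left(15,-17 \right)}\right) 194 = \left(26982 + 233189\right) + \left(-105 + \left(10 - -17\right)\right) 194 = 260171 + \left(-105 + \left(10 + 17\right)\right) 194 = 260171 + \left(-105 + 27\right) 194 = 260171 - 15132 = 245039$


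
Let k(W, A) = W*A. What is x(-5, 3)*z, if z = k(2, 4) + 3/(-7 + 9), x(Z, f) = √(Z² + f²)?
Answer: 19*√34/2 ≈ 55.394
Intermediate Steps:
k(W, A) = A*W
z = 19/2 (z = 4*2 + 3/(-7 + 9) = 8 + 3/2 = 19/2 ≈ 9.5000)
x(-5, 3)*z = √((-5)² + 3²)*(19/2) = √(25 + 9)*(19/2) = √34*(19/2) = 19*√34/2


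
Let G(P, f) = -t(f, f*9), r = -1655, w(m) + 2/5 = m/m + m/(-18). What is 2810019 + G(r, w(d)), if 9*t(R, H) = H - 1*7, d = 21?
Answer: 252901831/90 ≈ 2.8100e+6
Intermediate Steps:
w(m) = 3/5 - m/18 (w(m) = -2/5 + (m/m + m/(-18)) = -2/5 + (1 + m*(-1/18)) = -2/5 + (1 - m/18) = 3/5 - m/18)
t(R, H) = -7/9 + H/9 (t(R, H) = (H - 1*7)/9 = (H - 7)/9 = (-7 + H)/9 = -7/9 + H/9)
G(P, f) = 7/9 - f (G(P, f) = -(-7/9 + (f*9)/9) = -(-7/9 + (9*f)/9) = -(-7/9 + f) = 7/9 - f)
2810019 + G(r, w(d)) = 2810019 + (7/9 - (3/5 - 1/18*21)) = 2810019 + (7/9 - (3/5 - 7/6)) = 2810019 + (7/9 - 1*(-17/30)) = 2810019 + (7/9 + 17/30) = 2810019 + 121/90 = 252901831/90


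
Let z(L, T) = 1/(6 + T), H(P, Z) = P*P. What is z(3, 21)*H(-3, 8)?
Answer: 1/3 ≈ 0.33333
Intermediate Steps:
H(P, Z) = P**2
z(3, 21)*H(-3, 8) = (-3)**2/(6 + 21) = 9/27 = (1/27)*9 = 1/3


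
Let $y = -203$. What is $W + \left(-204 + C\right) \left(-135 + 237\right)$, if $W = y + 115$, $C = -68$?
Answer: $-27832$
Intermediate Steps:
$W = -88$ ($W = -203 + 115 = -88$)
$W + \left(-204 + C\right) \left(-135 + 237\right) = -88 + \left(-204 - 68\right) \left(-135 + 237\right) = -88 - 27744 = -27832$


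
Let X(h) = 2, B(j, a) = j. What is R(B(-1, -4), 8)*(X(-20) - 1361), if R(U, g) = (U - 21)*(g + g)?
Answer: 478368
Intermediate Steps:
R(U, g) = 2*g*(-21 + U) (R(U, g) = (-21 + U)*(2*g) = 2*g*(-21 + U))
R(B(-1, -4), 8)*(X(-20) - 1361) = (2*8*(-21 - 1))*(2 - 1361) = (2*8*(-22))*(-1359) = -352*(-1359) = 478368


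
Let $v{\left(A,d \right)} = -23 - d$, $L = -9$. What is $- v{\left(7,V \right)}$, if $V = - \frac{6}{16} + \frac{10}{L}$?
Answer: $\frac{1549}{72} \approx 21.514$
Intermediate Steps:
$V = - \frac{107}{72}$ ($V = - \frac{6}{16} + \frac{10}{-9} = \left(-6\right) \frac{1}{16} + 10 \left(- \frac{1}{9}\right) = - \frac{3}{8} - \frac{10}{9} = - \frac{107}{72} \approx -1.4861$)
$- v{\left(7,V \right)} = - (-23 - - \frac{107}{72}) = - (-23 + \frac{107}{72}) = \left(-1\right) \left(- \frac{1549}{72}\right) = \frac{1549}{72}$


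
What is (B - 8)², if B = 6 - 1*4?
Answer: 36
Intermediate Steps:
B = 2 (B = 6 - 4 = 2)
(B - 8)² = (2 - 8)² = (-6)² = 36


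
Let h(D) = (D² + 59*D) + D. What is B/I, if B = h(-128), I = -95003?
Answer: -8704/95003 ≈ -0.091618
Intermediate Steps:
h(D) = D² + 60*D
B = 8704 (B = -128*(60 - 128) = -128*(-68) = 8704)
B/I = 8704/(-95003) = 8704*(-1/95003) = -8704/95003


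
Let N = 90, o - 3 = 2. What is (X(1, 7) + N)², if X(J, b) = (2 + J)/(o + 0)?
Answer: 205209/25 ≈ 8208.4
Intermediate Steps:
o = 5 (o = 3 + 2 = 5)
X(J, b) = ⅖ + J/5 (X(J, b) = (2 + J)/(5 + 0) = (2 + J)/5 = (2 + J)*(⅕) = ⅖ + J/5)
(X(1, 7) + N)² = ((⅖ + (⅕)*1) + 90)² = ((⅖ + ⅕) + 90)² = (⅗ + 90)² = (453/5)² = 205209/25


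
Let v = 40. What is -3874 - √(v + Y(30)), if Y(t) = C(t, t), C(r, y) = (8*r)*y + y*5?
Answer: -3874 - √7390 ≈ -3960.0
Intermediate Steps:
C(r, y) = 5*y + 8*r*y (C(r, y) = 8*r*y + 5*y = 5*y + 8*r*y)
Y(t) = t*(5 + 8*t)
-3874 - √(v + Y(30)) = -3874 - √(40 + 30*(5 + 8*30)) = -3874 - √(40 + 30*(5 + 240)) = -3874 - √(40 + 30*245) = -3874 - √(40 + 7350) = -3874 - √7390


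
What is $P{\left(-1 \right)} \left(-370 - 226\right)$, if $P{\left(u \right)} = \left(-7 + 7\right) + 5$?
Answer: $-2980$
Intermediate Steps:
$P{\left(u \right)} = 5$ ($P{\left(u \right)} = 0 + 5 = 5$)
$P{\left(-1 \right)} \left(-370 - 226\right) = 5 \left(-370 - 226\right) = 5 \left(-596\right) = -2980$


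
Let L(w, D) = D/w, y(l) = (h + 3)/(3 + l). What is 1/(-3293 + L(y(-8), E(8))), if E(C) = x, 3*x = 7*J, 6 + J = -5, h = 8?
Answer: -3/9844 ≈ -0.00030475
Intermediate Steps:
J = -11 (J = -6 - 5 = -11)
y(l) = 11/(3 + l) (y(l) = (8 + 3)/(3 + l) = 11/(3 + l))
x = -77/3 (x = (7*(-11))/3 = (⅓)*(-77) = -77/3 ≈ -25.667)
E(C) = -77/3
1/(-3293 + L(y(-8), E(8))) = 1/(-3293 - 77/(3*(11/(3 - 8)))) = 1/(-3293 - 77/(3*(11/(-5)))) = 1/(-3293 - 77/(3*(11*(-⅕)))) = 1/(-3293 - 77/(3*(-11/5))) = 1/(-3293 - 77/3*(-5/11)) = 1/(-3293 + 35/3) = 1/(-9844/3) = -3/9844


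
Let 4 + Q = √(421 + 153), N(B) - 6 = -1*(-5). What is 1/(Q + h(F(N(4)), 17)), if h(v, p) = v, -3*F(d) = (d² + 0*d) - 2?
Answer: -393/11995 - 9*√574/11995 ≈ -0.050740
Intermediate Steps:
N(B) = 11 (N(B) = 6 - 1*(-5) = 6 + 5 = 11)
F(d) = ⅔ - d²/3 (F(d) = -((d² + 0*d) - 2)/3 = -((d² + 0) - 2)/3 = -(d² - 2)/3 = -(-2 + d²)/3 = ⅔ - d²/3)
Q = -4 + √574 (Q = -4 + √(421 + 153) = -4 + √574 ≈ 19.958)
1/(Q + h(F(N(4)), 17)) = 1/((-4 + √574) + (⅔ - ⅓*11²)) = 1/((-4 + √574) + (⅔ - ⅓*121)) = 1/((-4 + √574) + (⅔ - 121/3)) = 1/((-4 + √574) - 119/3) = 1/(-131/3 + √574)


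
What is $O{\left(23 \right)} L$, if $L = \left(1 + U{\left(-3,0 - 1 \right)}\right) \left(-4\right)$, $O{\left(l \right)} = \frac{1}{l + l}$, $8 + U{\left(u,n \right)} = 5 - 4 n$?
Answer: $- \frac{4}{23} \approx -0.17391$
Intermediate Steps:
$U{\left(u,n \right)} = -3 - 4 n$ ($U{\left(u,n \right)} = -8 - \left(-5 + 4 n\right) = -3 - 4 n$)
$O{\left(l \right)} = \frac{1}{2 l}$
$L = -8$ ($L = \left(1 - \left(3 + 4 \left(0 - 1\right)\right)\right) \left(-4\right) = \left(1 - -1\right) \left(-4\right) = \left(1 + \left(-3 + 4\right)\right) \left(-4\right) = \left(1 + 1\right) \left(-4\right) = 2 \left(-4\right) = -8$)
$O{\left(23 \right)} L = \frac{1}{2 \cdot 23} \left(-8\right) = \frac{1}{2} \cdot \frac{1}{23} \left(-8\right) = \frac{1}{46} \left(-8\right) = - \frac{4}{23}$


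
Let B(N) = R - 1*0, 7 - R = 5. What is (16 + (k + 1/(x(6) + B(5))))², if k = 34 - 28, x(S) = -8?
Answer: 17161/36 ≈ 476.69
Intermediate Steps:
R = 2 (R = 7 - 1*5 = 7 - 5 = 2)
B(N) = 2 (B(N) = 2 - 1*0 = 2 + 0 = 2)
k = 6
(16 + (k + 1/(x(6) + B(5))))² = (16 + (6 + 1/(-8 + 2)))² = (16 + (6 + 1/(-6)))² = (16 + (6 - ⅙))² = (16 + 35/6)² = (131/6)² = 17161/36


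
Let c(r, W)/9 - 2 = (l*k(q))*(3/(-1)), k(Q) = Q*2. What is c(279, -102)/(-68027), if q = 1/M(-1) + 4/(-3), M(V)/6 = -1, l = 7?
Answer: -585/68027 ≈ -0.0085995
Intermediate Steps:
M(V) = -6 (M(V) = 6*(-1) = -6)
q = -3/2 (q = 1/(-6) + 4/(-3) = 1*(-1/6) + 4*(-1/3) = -1/6 - 4/3 = -3/2 ≈ -1.5000)
k(Q) = 2*Q
c(r, W) = 585 (c(r, W) = 18 + 9*((7*(2*(-3/2)))*(3/(-1))) = 18 + 9*((7*(-3))*(3*(-1))) = 18 + 9*(-21*(-3)) = 18 + 9*63 = 18 + 567 = 585)
c(279, -102)/(-68027) = 585/(-68027) = 585*(-1/68027) = -585/68027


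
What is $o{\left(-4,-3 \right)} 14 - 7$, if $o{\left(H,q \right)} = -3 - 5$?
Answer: $-119$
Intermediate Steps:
$o{\left(H,q \right)} = -8$ ($o{\left(H,q \right)} = -3 - 5 = -8$)
$o{\left(-4,-3 \right)} 14 - 7 = \left(-8\right) 14 - 7 = -112 - 7 = -119$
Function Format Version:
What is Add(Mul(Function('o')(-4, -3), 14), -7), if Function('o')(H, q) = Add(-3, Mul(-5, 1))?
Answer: -119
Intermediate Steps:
Function('o')(H, q) = -8 (Function('o')(H, q) = Add(-3, -5) = -8)
Add(Mul(Function('o')(-4, -3), 14), -7) = Add(Mul(-8, 14), -7) = Add(-112, -7) = -119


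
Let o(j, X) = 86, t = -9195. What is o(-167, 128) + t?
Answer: -9109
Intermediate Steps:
o(-167, 128) + t = 86 - 9195 = -9109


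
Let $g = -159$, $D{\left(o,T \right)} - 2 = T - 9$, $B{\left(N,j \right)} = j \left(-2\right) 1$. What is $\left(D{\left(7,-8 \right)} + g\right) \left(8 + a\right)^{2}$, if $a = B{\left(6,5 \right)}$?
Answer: $-696$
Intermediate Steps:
$B{\left(N,j \right)} = - 2 j$ ($B{\left(N,j \right)} = - 2 j 1 = - 2 j$)
$D{\left(o,T \right)} = -7 + T$ ($D{\left(o,T \right)} = 2 + \left(T - 9\right) = 2 + \left(-9 + T\right) = -7 + T$)
$a = -10$ ($a = \left(-2\right) 5 = -10$)
$\left(D{\left(7,-8 \right)} + g\right) \left(8 + a\right)^{2} = \left(\left(-7 - 8\right) - 159\right) \left(8 - 10\right)^{2} = \left(-15 - 159\right) \left(-2\right)^{2} = \left(-174\right) 4 = -696$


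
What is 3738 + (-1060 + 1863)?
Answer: 4541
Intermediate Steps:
3738 + (-1060 + 1863) = 3738 + 803 = 4541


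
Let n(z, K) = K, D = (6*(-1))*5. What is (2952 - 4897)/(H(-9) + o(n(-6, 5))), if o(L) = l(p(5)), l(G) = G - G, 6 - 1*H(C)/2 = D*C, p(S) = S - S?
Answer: 1945/528 ≈ 3.6837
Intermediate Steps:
D = -30 (D = -6*5 = -30)
p(S) = 0
H(C) = 12 + 60*C (H(C) = 12 - (-60)*C = 12 + 60*C)
l(G) = 0
o(L) = 0
(2952 - 4897)/(H(-9) + o(n(-6, 5))) = (2952 - 4897)/((12 + 60*(-9)) + 0) = -1945/((12 - 540) + 0) = -1945/(-528 + 0) = -1945/(-528) = -1945*(-1/528) = 1945/528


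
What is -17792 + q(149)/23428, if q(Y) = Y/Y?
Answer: -416830975/23428 ≈ -17792.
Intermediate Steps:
q(Y) = 1
-17792 + q(149)/23428 = -17792 + 1/23428 = -416830975/23428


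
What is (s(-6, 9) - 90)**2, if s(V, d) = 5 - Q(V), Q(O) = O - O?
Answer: 7225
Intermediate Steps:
Q(O) = 0
s(V, d) = 5 (s(V, d) = 5 - 1*0 = 5 + 0 = 5)
(s(-6, 9) - 90)**2 = (5 - 90)**2 = (-85)**2 = 7225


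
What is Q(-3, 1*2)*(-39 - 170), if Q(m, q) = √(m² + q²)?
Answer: -209*√13 ≈ -753.56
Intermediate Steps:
Q(-3, 1*2)*(-39 - 170) = √((-3)² + (1*2)²)*(-39 - 170) = √(9 + 2²)*(-209) = √(9 + 4)*(-209) = √13*(-209) = -209*√13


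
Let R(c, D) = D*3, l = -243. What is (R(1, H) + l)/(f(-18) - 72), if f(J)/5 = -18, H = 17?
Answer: 32/27 ≈ 1.1852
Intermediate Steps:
R(c, D) = 3*D
f(J) = -90 (f(J) = 5*(-18) = -90)
(R(1, H) + l)/(f(-18) - 72) = (3*17 - 243)/(-90 - 72) = (51 - 243)/(-162) = -192*(-1/162) = 32/27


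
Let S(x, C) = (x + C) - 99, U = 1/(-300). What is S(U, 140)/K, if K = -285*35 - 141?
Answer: -12299/3034800 ≈ -0.0040527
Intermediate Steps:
U = -1/300 ≈ -0.0033333
S(x, C) = -99 + C + x (S(x, C) = (C + x) - 99 = -99 + C + x)
K = -10116 (K = -57*175 - 141 = -9975 - 141 = -10116)
S(U, 140)/K = (-99 + 140 - 1/300)/(-10116) = (12299/300)*(-1/10116) = -12299/3034800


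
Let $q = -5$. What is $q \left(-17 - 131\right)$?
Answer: $740$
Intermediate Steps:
$q \left(-17 - 131\right) = - 5 \left(-17 - 131\right) = \left(-5\right) \left(-148\right) = 740$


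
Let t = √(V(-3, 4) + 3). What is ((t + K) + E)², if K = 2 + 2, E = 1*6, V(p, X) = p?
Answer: 100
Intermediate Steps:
E = 6
K = 4
t = 0 (t = √(-3 + 3) = √0 = 0)
((t + K) + E)² = ((0 + 4) + 6)² = (4 + 6)² = 10² = 100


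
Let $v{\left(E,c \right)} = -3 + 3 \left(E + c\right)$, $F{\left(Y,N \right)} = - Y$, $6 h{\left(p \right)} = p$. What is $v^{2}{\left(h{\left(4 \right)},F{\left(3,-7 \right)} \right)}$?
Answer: $100$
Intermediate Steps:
$h{\left(p \right)} = \frac{p}{6}$
$v{\left(E,c \right)} = -3 + 3 E + 3 c$ ($v{\left(E,c \right)} = -3 + \left(3 E + 3 c\right) = -3 + 3 E + 3 c$)
$v^{2}{\left(h{\left(4 \right)},F{\left(3,-7 \right)} \right)} = \left(-3 + 3 \cdot \frac{1}{6} \cdot 4 + 3 \left(\left(-1\right) 3\right)\right)^{2} = \left(-3 + 3 \cdot \frac{2}{3} + 3 \left(-3\right)\right)^{2} = \left(-3 + 2 - 9\right)^{2} = \left(-10\right)^{2} = 100$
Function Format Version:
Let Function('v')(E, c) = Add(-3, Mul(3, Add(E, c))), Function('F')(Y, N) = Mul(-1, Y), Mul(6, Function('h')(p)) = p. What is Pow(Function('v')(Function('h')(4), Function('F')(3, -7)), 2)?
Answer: 100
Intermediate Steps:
Function('h')(p) = Mul(Rational(1, 6), p)
Function('v')(E, c) = Add(-3, Mul(3, E), Mul(3, c)) (Function('v')(E, c) = Add(-3, Add(Mul(3, E), Mul(3, c))) = Add(-3, Mul(3, E), Mul(3, c)))
Pow(Function('v')(Function('h')(4), Function('F')(3, -7)), 2) = Pow(Add(-3, Mul(3, Mul(Rational(1, 6), 4)), Mul(3, Mul(-1, 3))), 2) = Pow(Add(-3, Mul(3, Rational(2, 3)), Mul(3, -3)), 2) = Pow(Add(-3, 2, -9), 2) = Pow(-10, 2) = 100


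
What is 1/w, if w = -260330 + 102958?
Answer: -1/157372 ≈ -6.3544e-6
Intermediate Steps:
w = -157372
1/w = 1/(-157372) = -1/157372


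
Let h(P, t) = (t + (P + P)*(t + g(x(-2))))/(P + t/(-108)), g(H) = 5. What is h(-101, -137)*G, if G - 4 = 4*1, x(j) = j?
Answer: -22919328/10771 ≈ -2127.9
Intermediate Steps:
h(P, t) = (t + 2*P*(5 + t))/(P - t/108) (h(P, t) = (t + (P + P)*(t + 5))/(P + t/(-108)) = (t + (2*P)*(5 + t))/(P + t*(-1/108)) = (t + 2*P*(5 + t))/(P - t/108))
G = 8 (G = 4 + 4*1 = 4 + 4 = 8)
h(-101, -137)*G = (108*(-137 + 10*(-101) + 2*(-101)*(-137))/(-1*(-137) + 108*(-101)))*8 = (108*(-137 - 1010 + 27674)/(137 - 10908))*8 = (108*26527/(-10771))*8 = (108*(-1/10771)*26527)*8 = -2864916/10771*8 = -22919328/10771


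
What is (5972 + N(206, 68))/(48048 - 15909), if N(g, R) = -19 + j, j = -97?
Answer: 1952/10713 ≈ 0.18221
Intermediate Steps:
N(g, R) = -116 (N(g, R) = -19 - 97 = -116)
(5972 + N(206, 68))/(48048 - 15909) = (5972 - 116)/(48048 - 15909) = 5856/32139 = 5856*(1/32139) = 1952/10713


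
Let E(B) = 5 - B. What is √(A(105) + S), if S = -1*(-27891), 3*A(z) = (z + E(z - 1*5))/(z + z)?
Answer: √12299938/21 ≈ 167.01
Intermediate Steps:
A(z) = 5/(3*z) (A(z) = ((z + (5 - (z - 1*5)))/(z + z))/3 = ((z + (5 - (z - 5)))/((2*z)))/3 = ((z + (5 - (-5 + z)))*(1/(2*z)))/3 = ((z + (5 + (5 - z)))*(1/(2*z)))/3 = ((z + (10 - z))*(1/(2*z)))/3 = (10*(1/(2*z)))/3 = (5/z)/3 = 5/(3*z))
S = 27891
√(A(105) + S) = √((5/3)/105 + 27891) = √((5/3)*(1/105) + 27891) = √(1/63 + 27891) = √(1757134/63) = √12299938/21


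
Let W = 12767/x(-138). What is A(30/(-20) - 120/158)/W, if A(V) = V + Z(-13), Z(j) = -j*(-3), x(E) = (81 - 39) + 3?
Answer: -293355/2017186 ≈ -0.14543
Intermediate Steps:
x(E) = 45 (x(E) = 42 + 3 = 45)
Z(j) = 3*j (Z(j) = -(-3)*j = 3*j)
A(V) = -39 + V (A(V) = V + 3*(-13) = V - 39 = -39 + V)
W = 12767/45 ≈ 283.71
A(30/(-20) - 120/158)/W = (-39 + (30/(-20) - 120/158))/(12767/45) = (-39 + (30*(-1/20) - 120*1/158))*(45/12767) = (-39 + (-3/2 - 60/79))*(45/12767) = (-39 - 357/158)*(45/12767) = -6519/158*45/12767 = -293355/2017186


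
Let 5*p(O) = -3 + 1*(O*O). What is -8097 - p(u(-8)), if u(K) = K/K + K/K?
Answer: -40486/5 ≈ -8097.2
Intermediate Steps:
u(K) = 2 (u(K) = 1 + 1 = 2)
p(O) = -3/5 + O**2/5 (p(O) = (-3 + 1*(O*O))/5 = (-3 + 1*O**2)/5 = (-3 + O**2)/5 = -3/5 + O**2/5)
-8097 - p(u(-8)) = -8097 - (-3/5 + (1/5)*2**2) = -8097 - (-3/5 + (1/5)*4) = -8097 - (-3/5 + 4/5) = -8097 - 1*1/5 = -8097 - 1/5 = -40486/5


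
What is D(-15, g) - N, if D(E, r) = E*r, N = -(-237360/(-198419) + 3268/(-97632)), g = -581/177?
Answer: 14401197914423/285737646168 ≈ 50.400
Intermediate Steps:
g = -581/177 (g = -581*1/177 = -581/177 ≈ -3.2825)
N = -5631374557/4843010952 (N = -(-237360*(-1/198419) + 3268*(-1/97632)) = -(237360/198419 - 817/24408) = -1*5631374557/4843010952 = -5631374557/4843010952 ≈ -1.1628)
D(-15, g) - N = -15*(-581/177) - 1*(-5631374557/4843010952) = 2905/59 + 5631374557/4843010952 = 14401197914423/285737646168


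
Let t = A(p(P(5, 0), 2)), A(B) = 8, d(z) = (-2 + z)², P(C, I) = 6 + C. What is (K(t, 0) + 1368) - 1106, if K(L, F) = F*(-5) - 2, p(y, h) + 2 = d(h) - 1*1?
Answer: 260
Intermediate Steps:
p(y, h) = -3 + (-2 + h)² (p(y, h) = -2 + ((-2 + h)² - 1*1) = -2 + ((-2 + h)² - 1) = -2 + (-1 + (-2 + h)²) = -3 + (-2 + h)²)
t = 8
K(L, F) = -2 - 5*F (K(L, F) = -5*F - 2 = -2 - 5*F)
(K(t, 0) + 1368) - 1106 = ((-2 - 5*0) + 1368) - 1106 = ((-2 + 0) + 1368) - 1106 = (-2 + 1368) - 1106 = 1366 - 1106 = 260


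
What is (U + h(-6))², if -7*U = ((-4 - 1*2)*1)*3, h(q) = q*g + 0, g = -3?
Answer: 20736/49 ≈ 423.18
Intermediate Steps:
h(q) = -3*q (h(q) = q*(-3) + 0 = -3*q + 0 = -3*q)
U = 18/7 (U = -(-4 - 1*2)*1*3/7 = -(-4 - 2)*1*3/7 = -(-6*1)*3/7 = -(-6)*3/7 = -⅐*(-18) = 18/7 ≈ 2.5714)
(U + h(-6))² = (18/7 - 3*(-6))² = (18/7 + 18)² = (144/7)² = 20736/49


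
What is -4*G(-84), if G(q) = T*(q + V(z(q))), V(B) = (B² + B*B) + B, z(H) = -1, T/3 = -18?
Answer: -17928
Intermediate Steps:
T = -54 (T = 3*(-18) = -54)
V(B) = B + 2*B² (V(B) = (B² + B²) + B = 2*B² + B = B + 2*B²)
G(q) = -54 - 54*q (G(q) = -54*(q - (1 + 2*(-1))) = -54*(q - (1 - 2)) = -54*(q - 1*(-1)) = -54*(q + 1) = -54*(1 + q) = -54 - 54*q)
-4*G(-84) = -4*(-54 - 54*(-84)) = -4*(-54 + 4536) = -4*4482 = -17928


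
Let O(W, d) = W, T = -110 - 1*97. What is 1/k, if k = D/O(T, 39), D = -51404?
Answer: 207/51404 ≈ 0.0040269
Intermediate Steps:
T = -207 (T = -110 - 97 = -207)
k = 51404/207 (k = -51404/(-207) = -51404*(-1/207) = 51404/207 ≈ 248.33)
1/k = 1/(51404/207) = 207/51404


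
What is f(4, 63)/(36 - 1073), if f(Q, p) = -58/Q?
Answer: 29/2074 ≈ 0.013983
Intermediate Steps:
f(4, 63)/(36 - 1073) = (-58/4)/(36 - 1073) = -58*¼/(-1037) = -29/2*(-1/1037) = 29/2074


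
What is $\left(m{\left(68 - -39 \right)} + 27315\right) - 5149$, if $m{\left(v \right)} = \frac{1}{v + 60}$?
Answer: $\frac{3701723}{167} \approx 22166.0$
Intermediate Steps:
$m{\left(v \right)} = \frac{1}{60 + v}$
$\left(m{\left(68 - -39 \right)} + 27315\right) - 5149 = \left(\frac{1}{60 + \left(68 - -39\right)} + 27315\right) - 5149 = \left(\frac{1}{60 + \left(68 + 39\right)} + 27315\right) - 5149 = \left(\frac{1}{60 + 107} + 27315\right) - 5149 = \left(\frac{1}{167} + 27315\right) - 5149 = \frac{4561606}{167} - 5149 = \frac{3701723}{167}$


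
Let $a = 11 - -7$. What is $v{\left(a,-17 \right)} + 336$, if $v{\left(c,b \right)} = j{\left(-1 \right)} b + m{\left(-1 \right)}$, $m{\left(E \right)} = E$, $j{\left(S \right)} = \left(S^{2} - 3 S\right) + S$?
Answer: $284$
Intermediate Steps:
$j{\left(S \right)} = S^{2} - 2 S$
$a = 18$ ($a = 11 + 7 = 18$)
$v{\left(c,b \right)} = -1 + 3 b$ ($v{\left(c,b \right)} = - (-2 - 1) b - 1 = \left(-1\right) \left(-3\right) b - 1 = 3 b - 1 = -1 + 3 b$)
$v{\left(a,-17 \right)} + 336 = \left(-1 + 3 \left(-17\right)\right) + 336 = \left(-1 - 51\right) + 336 = -52 + 336 = 284$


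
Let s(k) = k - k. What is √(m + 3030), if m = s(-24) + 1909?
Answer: √4939 ≈ 70.278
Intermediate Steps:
s(k) = 0
m = 1909 (m = 0 + 1909 = 1909)
√(m + 3030) = √(1909 + 3030) = √4939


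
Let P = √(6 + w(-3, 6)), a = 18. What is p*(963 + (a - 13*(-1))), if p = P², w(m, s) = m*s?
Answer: -11928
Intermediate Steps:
P = 2*I*√3 (P = √(6 - 3*6) = √(6 - 18) = √(-12) = 2*I*√3 ≈ 3.4641*I)
p = -12 (p = (2*I*√3)² = -12)
p*(963 + (a - 13*(-1))) = -12*(963 + (18 - 13*(-1))) = -12*(963 + (18 + 13)) = -12*(963 + 31) = -12*994 = -11928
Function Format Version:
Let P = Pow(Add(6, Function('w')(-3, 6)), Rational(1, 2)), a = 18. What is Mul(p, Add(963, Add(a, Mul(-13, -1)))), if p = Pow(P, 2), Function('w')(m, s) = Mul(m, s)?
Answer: -11928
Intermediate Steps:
P = Mul(2, I, Pow(3, Rational(1, 2))) (P = Pow(Add(6, Mul(-3, 6)), Rational(1, 2)) = Pow(Add(6, -18), Rational(1, 2)) = Pow(-12, Rational(1, 2)) = Mul(2, I, Pow(3, Rational(1, 2))) ≈ Mul(3.4641, I))
p = -12 (p = Pow(Mul(2, I, Pow(3, Rational(1, 2))), 2) = -12)
Mul(p, Add(963, Add(a, Mul(-13, -1)))) = Mul(-12, Add(963, Add(18, Mul(-13, -1)))) = Mul(-12, Add(963, Add(18, 13))) = Mul(-12, Add(963, 31)) = Mul(-12, 994) = -11928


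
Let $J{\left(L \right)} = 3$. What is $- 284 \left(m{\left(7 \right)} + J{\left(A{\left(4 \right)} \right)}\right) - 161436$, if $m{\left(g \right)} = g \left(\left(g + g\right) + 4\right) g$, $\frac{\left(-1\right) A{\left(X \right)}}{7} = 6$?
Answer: $-412776$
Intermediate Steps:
$A{\left(X \right)} = -42$ ($A{\left(X \right)} = \left(-7\right) 6 = -42$)
$m{\left(g \right)} = g^{2} \left(4 + 2 g\right)$ ($m{\left(g \right)} = g \left(2 g + 4\right) g = g \left(4 + 2 g\right) g = g^{2} \left(4 + 2 g\right)$)
$- 284 \left(m{\left(7 \right)} + J{\left(A{\left(4 \right)} \right)}\right) - 161436 = - 284 \left(2 \cdot 7^{2} \left(2 + 7\right) + 3\right) - 161436 = - 284 \left(2 \cdot 49 \cdot 9 + 3\right) - 161436 = - 284 \left(882 + 3\right) - 161436 = \left(-284\right) 885 - 161436 = -251340 - 161436 = -412776$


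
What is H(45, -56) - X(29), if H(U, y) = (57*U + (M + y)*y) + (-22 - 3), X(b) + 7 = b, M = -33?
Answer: 7502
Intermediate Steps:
X(b) = -7 + b
H(U, y) = -25 + 57*U + y*(-33 + y) (H(U, y) = (57*U + (-33 + y)*y) + (-22 - 3) = (57*U + y*(-33 + y)) - 25 = -25 + 57*U + y*(-33 + y))
H(45, -56) - X(29) = (-25 + (-56)² - 33*(-56) + 57*45) - (-7 + 29) = (-25 + 3136 + 1848 + 2565) - 1*22 = 7524 - 22 = 7502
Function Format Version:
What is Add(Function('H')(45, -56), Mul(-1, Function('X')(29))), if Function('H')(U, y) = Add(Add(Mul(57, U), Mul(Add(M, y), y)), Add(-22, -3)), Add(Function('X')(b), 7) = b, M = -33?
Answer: 7502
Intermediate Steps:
Function('X')(b) = Add(-7, b)
Function('H')(U, y) = Add(-25, Mul(57, U), Mul(y, Add(-33, y))) (Function('H')(U, y) = Add(Add(Mul(57, U), Mul(Add(-33, y), y)), Add(-22, -3)) = Add(Add(Mul(57, U), Mul(y, Add(-33, y))), -25) = Add(-25, Mul(57, U), Mul(y, Add(-33, y))))
Add(Function('H')(45, -56), Mul(-1, Function('X')(29))) = Add(Add(-25, Pow(-56, 2), Mul(-33, -56), Mul(57, 45)), Mul(-1, Add(-7, 29))) = Add(Add(-25, 3136, 1848, 2565), Mul(-1, 22)) = Add(7524, -22) = 7502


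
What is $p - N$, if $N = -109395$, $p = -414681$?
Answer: $-305286$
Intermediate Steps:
$p - N = -414681 - -109395 = -414681 + 109395 = -305286$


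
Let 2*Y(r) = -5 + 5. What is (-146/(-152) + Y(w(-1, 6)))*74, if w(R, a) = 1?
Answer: 2701/38 ≈ 71.079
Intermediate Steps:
Y(r) = 0 (Y(r) = (-5 + 5)/2 = (½)*0 = 0)
(-146/(-152) + Y(w(-1, 6)))*74 = (-146/(-152) + 0)*74 = (-146*(-1/152) + 0)*74 = (73/76 + 0)*74 = (73/76)*74 = 2701/38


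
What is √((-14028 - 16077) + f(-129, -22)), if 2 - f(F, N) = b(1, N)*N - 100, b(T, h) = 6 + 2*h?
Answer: I*√30839 ≈ 175.61*I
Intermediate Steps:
f(F, N) = 102 - N*(6 + 2*N) (f(F, N) = 2 - ((6 + 2*N)*N - 100) = 2 - (N*(6 + 2*N) - 100) = 2 - (-100 + N*(6 + 2*N)) = 2 + (100 - N*(6 + 2*N)) = 102 - N*(6 + 2*N))
√((-14028 - 16077) + f(-129, -22)) = √((-14028 - 16077) + (102 - 2*(-22)*(3 - 22))) = √(-30105 + (102 - 2*(-22)*(-19))) = √(-30105 + (102 - 836)) = √(-30105 - 734) = √(-30839) = I*√30839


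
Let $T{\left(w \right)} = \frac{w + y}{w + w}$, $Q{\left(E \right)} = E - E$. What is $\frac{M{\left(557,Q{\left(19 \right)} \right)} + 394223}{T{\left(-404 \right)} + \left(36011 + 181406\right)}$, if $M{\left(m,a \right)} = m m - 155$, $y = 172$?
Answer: $\frac{71136017}{21959146} \approx 3.2395$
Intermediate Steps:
$Q{\left(E \right)} = 0$
$T{\left(w \right)} = \frac{172 + w}{2 w}$ ($T{\left(w \right)} = \frac{w + 172}{w + w} = \frac{172 + w}{2 w}$)
$M{\left(m,a \right)} = -155 + m^{2}$ ($M{\left(m,a \right)} = m^{2} - 155 = -155 + m^{2}$)
$\frac{M{\left(557,Q{\left(19 \right)} \right)} + 394223}{T{\left(-404 \right)} + \left(36011 + 181406\right)} = \frac{\left(-155 + 557^{2}\right) + 394223}{\frac{172 - 404}{2 \left(-404\right)} + \left(36011 + 181406\right)} = \frac{\left(-155 + 310249\right) + 394223}{\frac{1}{2} \left(- \frac{1}{404}\right) \left(-232\right) + 217417} = \frac{310094 + 394223}{\frac{29}{101} + 217417} = \frac{704317}{\frac{21959146}{101}} = 704317 \cdot \frac{101}{21959146} = \frac{71136017}{21959146}$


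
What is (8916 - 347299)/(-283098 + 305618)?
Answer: -338383/22520 ≈ -15.026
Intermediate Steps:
(8916 - 347299)/(-283098 + 305618) = -338383/22520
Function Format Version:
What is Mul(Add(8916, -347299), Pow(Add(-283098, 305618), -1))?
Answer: Rational(-338383, 22520) ≈ -15.026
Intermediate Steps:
Mul(Add(8916, -347299), Pow(Add(-283098, 305618), -1)) = Mul(-338383, Pow(22520, -1)) = Mul(-338383, Rational(1, 22520)) = Rational(-338383, 22520)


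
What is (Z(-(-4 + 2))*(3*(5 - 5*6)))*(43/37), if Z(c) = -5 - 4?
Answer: 29025/37 ≈ 784.46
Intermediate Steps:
Z(c) = -9
(Z(-(-4 + 2))*(3*(5 - 5*6)))*(43/37) = (-27*(5 - 5*6))*(43/37) = (-27*(5 - 30))*(43*(1/37)) = -27*(-25)*(43/37) = -9*(-75)*(43/37) = 675*(43/37) = 29025/37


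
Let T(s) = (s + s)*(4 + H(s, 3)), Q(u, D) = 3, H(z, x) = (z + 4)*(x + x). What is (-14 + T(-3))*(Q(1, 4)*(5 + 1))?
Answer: -1332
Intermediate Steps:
H(z, x) = 2*x*(4 + z) (H(z, x) = (4 + z)*(2*x) = 2*x*(4 + z))
T(s) = 2*s*(28 + 6*s) (T(s) = (s + s)*(4 + 2*3*(4 + s)) = (2*s)*(4 + (24 + 6*s)) = (2*s)*(28 + 6*s) = 2*s*(28 + 6*s))
(-14 + T(-3))*(Q(1, 4)*(5 + 1)) = (-14 + 4*(-3)*(14 + 3*(-3)))*(3*(5 + 1)) = (-14 + 4*(-3)*(14 - 9))*(3*6) = (-14 + 4*(-3)*5)*18 = (-14 - 60)*18 = -74*18 = -1332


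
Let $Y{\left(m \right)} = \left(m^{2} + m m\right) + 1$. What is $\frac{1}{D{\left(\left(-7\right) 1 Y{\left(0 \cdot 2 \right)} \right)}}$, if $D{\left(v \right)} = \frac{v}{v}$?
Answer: $1$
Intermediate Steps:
$Y{\left(m \right)} = 1 + 2 m^{2}$ ($Y{\left(m \right)} = \left(m^{2} + m^{2}\right) + 1 = 2 m^{2} + 1 = 1 + 2 m^{2}$)
$D{\left(v \right)} = 1$
$\frac{1}{D{\left(\left(-7\right) 1 Y{\left(0 \cdot 2 \right)} \right)}} = 1^{-1} = 1$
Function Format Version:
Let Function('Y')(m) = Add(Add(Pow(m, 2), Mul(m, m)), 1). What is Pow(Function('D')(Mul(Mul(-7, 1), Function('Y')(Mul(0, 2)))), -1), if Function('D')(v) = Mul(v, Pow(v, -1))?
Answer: 1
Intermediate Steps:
Function('Y')(m) = Add(1, Mul(2, Pow(m, 2))) (Function('Y')(m) = Add(Add(Pow(m, 2), Pow(m, 2)), 1) = Add(Mul(2, Pow(m, 2)), 1) = Add(1, Mul(2, Pow(m, 2))))
Function('D')(v) = 1
Pow(Function('D')(Mul(Mul(-7, 1), Function('Y')(Mul(0, 2)))), -1) = Pow(1, -1) = 1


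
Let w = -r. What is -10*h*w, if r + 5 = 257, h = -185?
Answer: -466200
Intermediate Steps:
r = 252 (r = -5 + 257 = 252)
w = -252 (w = -1*252 = -252)
-10*h*w = -(-1850)*(-252) = -10*46620 = -466200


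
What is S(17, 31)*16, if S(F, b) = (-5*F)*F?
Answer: -23120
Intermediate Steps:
S(F, b) = -5*F²
S(17, 31)*16 = -5*17²*16 = -5*289*16 = -1445*16 = -23120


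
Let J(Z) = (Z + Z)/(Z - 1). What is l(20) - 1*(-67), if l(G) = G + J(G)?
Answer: 1693/19 ≈ 89.105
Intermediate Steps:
J(Z) = 2*Z/(-1 + Z) (J(Z) = (2*Z)/(-1 + Z) = 2*Z/(-1 + Z))
l(G) = G + 2*G/(-1 + G)
l(20) - 1*(-67) = 20*(1 + 20)/(-1 + 20) - 1*(-67) = 20*21/19 + 67 = 20*(1/19)*21 + 67 = 420/19 + 67 = 1693/19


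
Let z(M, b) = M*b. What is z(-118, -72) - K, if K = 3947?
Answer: 4549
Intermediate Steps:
z(-118, -72) - K = -118*(-72) - 1*3947 = 8496 - 3947 = 4549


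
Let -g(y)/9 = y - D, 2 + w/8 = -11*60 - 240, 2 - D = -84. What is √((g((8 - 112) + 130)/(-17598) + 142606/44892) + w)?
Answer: I*√3473494995456009958/21944706 ≈ 84.928*I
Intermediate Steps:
D = 86 (D = 2 - 1*(-84) = 2 + 84 = 86)
w = -7216 (w = -16 + 8*(-11*60 - 240) = -16 + 8*(-660 - 240) = -16 + 8*(-900) = -16 - 7200 = -7216)
g(y) = 774 - 9*y (g(y) = -9*(y - 1*86) = -9*(y - 86) = -9*(-86 + y) = 774 - 9*y)
√((g((8 - 112) + 130)/(-17598) + 142606/44892) + w) = √(((774 - 9*((8 - 112) + 130))/(-17598) + 142606/44892) - 7216) = √(((774 - 9*(-104 + 130))*(-1/17598) + 142606*(1/44892)) - 7216) = √(((774 - 9*26)*(-1/17598) + 71303/22446) - 7216) = √(((774 - 234)*(-1/17598) + 71303/22446) - 7216) = √((540*(-1/17598) + 71303/22446) - 7216) = √((-90/2933 + 71303/22446) - 7216) = √(207111559/65834118 - 7216) = √(-474851883929/65834118) = I*√3473494995456009958/21944706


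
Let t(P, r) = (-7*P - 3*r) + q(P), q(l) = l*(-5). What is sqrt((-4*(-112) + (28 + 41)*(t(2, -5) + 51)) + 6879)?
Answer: 5*sqrt(409) ≈ 101.12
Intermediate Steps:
q(l) = -5*l
t(P, r) = -12*P - 3*r (t(P, r) = (-7*P - 3*r) - 5*P = -12*P - 3*r)
sqrt((-4*(-112) + (28 + 41)*(t(2, -5) + 51)) + 6879) = sqrt((-4*(-112) + (28 + 41)*((-12*2 - 3*(-5)) + 51)) + 6879) = sqrt((448 + 69*((-24 + 15) + 51)) + 6879) = sqrt((448 + 69*(-9 + 51)) + 6879) = sqrt((448 + 69*42) + 6879) = sqrt((448 + 2898) + 6879) = sqrt(3346 + 6879) = sqrt(10225) = 5*sqrt(409)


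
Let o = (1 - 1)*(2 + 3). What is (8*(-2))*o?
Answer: 0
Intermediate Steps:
o = 0 (o = 0*5 = 0)
(8*(-2))*o = (8*(-2))*0 = -16*0 = 0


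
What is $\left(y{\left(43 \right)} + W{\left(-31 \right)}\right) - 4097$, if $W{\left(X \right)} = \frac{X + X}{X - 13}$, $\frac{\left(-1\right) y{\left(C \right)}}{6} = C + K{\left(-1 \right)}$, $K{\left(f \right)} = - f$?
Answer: $- \frac{95911}{22} \approx -4359.6$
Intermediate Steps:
$y{\left(C \right)} = -6 - 6 C$ ($y{\left(C \right)} = - 6 \left(C - -1\right) = - 6 \left(C + 1\right) = - 6 \left(1 + C\right) = -6 - 6 C$)
$W{\left(X \right)} = \frac{2 X}{-13 + X}$
$\left(y{\left(43 \right)} + W{\left(-31 \right)}\right) - 4097 = \left(\left(-6 - 258\right) + 2 \left(-31\right) \frac{1}{-13 - 31}\right) - 4097 = \left(\left(-6 - 258\right) + 2 \left(-31\right) \frac{1}{-44}\right) - 4097 = \left(-264 + 2 \left(-31\right) \left(- \frac{1}{44}\right)\right) - 4097 = \left(-264 + \frac{31}{22}\right) - 4097 = - \frac{5777}{22} - 4097 = - \frac{95911}{22}$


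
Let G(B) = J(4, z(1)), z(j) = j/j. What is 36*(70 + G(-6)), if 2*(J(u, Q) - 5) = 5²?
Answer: 3150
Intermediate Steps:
z(j) = 1
J(u, Q) = 35/2 (J(u, Q) = 5 + (½)*5² = 5 + (½)*25 = 5 + 25/2 = 35/2)
G(B) = 35/2
36*(70 + G(-6)) = 36*(70 + 35/2) = 36*(175/2) = 3150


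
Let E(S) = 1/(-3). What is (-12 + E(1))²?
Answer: 1369/9 ≈ 152.11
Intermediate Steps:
E(S) = -⅓
(-12 + E(1))² = (-12 - ⅓)² = (-37/3)² = 1369/9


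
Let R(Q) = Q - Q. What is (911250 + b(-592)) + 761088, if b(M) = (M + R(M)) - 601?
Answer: 1671145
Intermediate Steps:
R(Q) = 0
b(M) = -601 + M (b(M) = (M + 0) - 601 = M - 601 = -601 + M)
(911250 + b(-592)) + 761088 = (911250 + (-601 - 592)) + 761088 = (911250 - 1193) + 761088 = 910057 + 761088 = 1671145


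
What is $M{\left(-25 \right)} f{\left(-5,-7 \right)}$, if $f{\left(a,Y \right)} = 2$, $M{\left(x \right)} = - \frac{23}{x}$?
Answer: $\frac{46}{25} \approx 1.84$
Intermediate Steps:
$M{\left(-25 \right)} f{\left(-5,-7 \right)} = - \frac{23}{-25} \cdot 2 = \left(-23\right) \left(- \frac{1}{25}\right) 2 = \frac{23}{25} \cdot 2 = \frac{46}{25}$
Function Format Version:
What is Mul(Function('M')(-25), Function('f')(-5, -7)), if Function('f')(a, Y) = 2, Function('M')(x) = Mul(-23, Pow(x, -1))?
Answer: Rational(46, 25) ≈ 1.8400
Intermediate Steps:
Mul(Function('M')(-25), Function('f')(-5, -7)) = Mul(Mul(-23, Pow(-25, -1)), 2) = Mul(Mul(-23, Rational(-1, 25)), 2) = Mul(Rational(23, 25), 2) = Rational(46, 25)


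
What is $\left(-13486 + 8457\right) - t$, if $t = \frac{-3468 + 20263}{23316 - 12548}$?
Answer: $- \frac{54169067}{10768} \approx -5030.6$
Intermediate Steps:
$t = \frac{16795}{10768} \approx 1.5597$
$\left(-13486 + 8457\right) - t = \left(-13486 + 8457\right) - \frac{16795}{10768} = -5029 - \frac{16795}{10768} = - \frac{54169067}{10768}$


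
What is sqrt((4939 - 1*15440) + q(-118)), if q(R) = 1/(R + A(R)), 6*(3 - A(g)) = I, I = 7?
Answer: I*sqrt(5101484491)/697 ≈ 102.47*I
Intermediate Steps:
A(g) = 11/6 (A(g) = 3 - 1/6*7 = 3 - 7/6 = 11/6)
q(R) = 1/(11/6 + R) (q(R) = 1/(R + 11/6) = 1/(11/6 + R))
sqrt((4939 - 1*15440) + q(-118)) = sqrt((4939 - 1*15440) + 6/(11 + 6*(-118))) = sqrt((4939 - 15440) + 6/(11 - 708)) = sqrt(-10501 + 6/(-697)) = sqrt(-10501 + 6*(-1/697)) = sqrt(-10501 - 6/697) = sqrt(-7319203/697) = I*sqrt(5101484491)/697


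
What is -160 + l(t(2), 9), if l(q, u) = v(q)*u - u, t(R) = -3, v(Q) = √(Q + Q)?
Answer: -169 + 9*I*√6 ≈ -169.0 + 22.045*I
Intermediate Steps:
v(Q) = √2*√Q (v(Q) = √(2*Q) = √2*√Q)
l(q, u) = -u + u*√2*√q (l(q, u) = (√2*√q)*u - u = u*√2*√q - u = -u + u*√2*√q)
-160 + l(t(2), 9) = -160 + 9*(-1 + √2*√(-3)) = -160 + 9*(-1 + √2*(I*√3)) = -160 + 9*(-1 + I*√6) = -160 + (-9 + 9*I*√6) = -169 + 9*I*√6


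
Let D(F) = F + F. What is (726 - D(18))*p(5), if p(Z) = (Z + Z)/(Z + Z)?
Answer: 690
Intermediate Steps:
D(F) = 2*F
p(Z) = 1 (p(Z) = (2*Z)/((2*Z)) = (2*Z)*(1/(2*Z)) = 1)
(726 - D(18))*p(5) = (726 - 2*18)*1 = (726 - 1*36)*1 = (726 - 36)*1 = 690*1 = 690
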